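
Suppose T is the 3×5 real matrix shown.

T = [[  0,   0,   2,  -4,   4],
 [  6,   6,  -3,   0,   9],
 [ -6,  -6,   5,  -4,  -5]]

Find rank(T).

Row reduce to echelon form.
Swap R1 ↔ R2
R3 ← R3 + R1: [0, 0, 2, -4, 4]
R3 ← R3 − R2: [0, 0, 0, 0, 0]
Echelon form has 2 nonzero rows, so rank(T) = 2.

2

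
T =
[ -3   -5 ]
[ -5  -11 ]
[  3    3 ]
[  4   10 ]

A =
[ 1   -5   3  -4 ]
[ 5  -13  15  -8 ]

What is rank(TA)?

2

First compute TA:
[[-28,  80, -84,  52],
 [-60, 168, -180, 108],
 [ 18, -54,  54, -36],
 [ 54, -150, 162, -96]]
Now row reduce the product.
R2 ← R2 − (15/7)·R1: [0, -24/7, 0, -24/7]
R3 ← R3 + (9/14)·R1: [0, -18/7, 0, -18/7]
R4 ← R4 + (27/14)·R1: [0, 30/7, 0, 30/7]
R3 ← R3 − (3/4)·R2: [0, 0, 0, 0]
R4 ← R4 + (5/4)·R2: [0, 0, 0, 0]
2 nonzero rows, so rank(TA) = 2.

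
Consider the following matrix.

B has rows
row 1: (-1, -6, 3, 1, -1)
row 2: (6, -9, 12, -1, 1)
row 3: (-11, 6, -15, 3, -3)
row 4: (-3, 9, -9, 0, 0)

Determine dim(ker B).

Row reduce to echelon form.
R2 ← R2 + (6)·R1: [0, -45, 30, 5, -5]
R3 ← R3 − (11)·R1: [0, 72, -48, -8, 8]
R4 ← R4 − (3)·R1: [0, 27, -18, -3, 3]
R3 ← R3 + (8/5)·R2: [0, 0, 0, 0, 0]
R4 ← R4 + (3/5)·R2: [0, 0, 0, 0, 0]
2 nonzero rows, so rank(B) = 2.
B has 5 columns; by rank–nullity, nullity = 5 − 2 = 3.

3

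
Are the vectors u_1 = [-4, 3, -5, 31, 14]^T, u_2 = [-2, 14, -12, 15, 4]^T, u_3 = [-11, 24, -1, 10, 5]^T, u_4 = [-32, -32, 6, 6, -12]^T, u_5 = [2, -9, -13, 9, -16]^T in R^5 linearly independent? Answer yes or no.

Form the matrix with these vectors as rows and row reduce.
R2 ← R2 − (1/2)·R1: [0, 25/2, -19/2, -1/2, -3]
R3 ← R3 − (11/4)·R1: [0, 63/4, 51/4, -301/4, -67/2]
R4 ← R4 − (8)·R1: [0, -56, 46, -242, -124]
R5 ← R5 + (1/2)·R1: [0, -15/2, -31/2, 49/2, -9]
R3 ← R3 − (63/50)·R2: [0, 0, 618/25, -3731/50, -743/25]
R4 ← R4 + (112/25)·R2: [0, 0, 86/25, -6106/25, -3436/25]
R5 ← R5 + (3/5)·R2: [0, 0, -106/5, 121/5, -54/5]
R4 ← R4 − (43/309)·R3: [0, 0, 0, -144523/618, -41191/309]
R5 ← R5 + (265/309)·R3: [0, 0, 0, -24593/618, -11213/309]
R5 ← R5 − (24593/144523)·R4: [0, 0, 0, 0, -1966104/144523]
5 nonzero rows, so the 5 vectors span a space of dimension 5.
Since 5 = 5, the vectors are linearly independent.

yes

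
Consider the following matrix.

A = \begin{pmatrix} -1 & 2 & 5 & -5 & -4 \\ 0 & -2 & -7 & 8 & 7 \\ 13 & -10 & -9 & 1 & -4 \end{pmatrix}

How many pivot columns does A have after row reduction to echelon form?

Row reduce to echelon form.
R3 ← R3 + (13)·R1: [0, 16, 56, -64, -56]
R3 ← R3 + (8)·R2: [0, 0, 0, 0, 0]
Echelon form has 2 nonzero rows, so rank(A) = 2.
Each nonzero row contributes one pivot column: 2 pivot columns.

2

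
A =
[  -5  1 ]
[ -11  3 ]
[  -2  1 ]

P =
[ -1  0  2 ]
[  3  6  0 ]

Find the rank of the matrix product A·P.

First compute AP:
[[  8,   6, -10],
 [ 20,  18, -22],
 [  5,   6,  -4]]
Now row reduce the product.
R2 ← R2 − (5/2)·R1: [0, 3, 3]
R3 ← R3 − (5/8)·R1: [0, 9/4, 9/4]
R3 ← R3 − (3/4)·R2: [0, 0, 0]
2 nonzero rows, so rank(AP) = 2.

2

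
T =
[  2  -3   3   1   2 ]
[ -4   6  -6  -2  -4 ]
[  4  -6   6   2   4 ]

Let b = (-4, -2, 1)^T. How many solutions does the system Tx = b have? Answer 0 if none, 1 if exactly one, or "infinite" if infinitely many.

Row reduce the augmented matrix [T | b].
R2 ← R2 + (2)·R1: [0, 0, 0, 0, 0, -10]
R3 ← R3 − (2)·R1: [0, 0, 0, 0, 0, 9]
R3 ← R3 + (9/10)·R2: [0, 0, 0, 0, 0, 0]
The echelon form has 2 nonzero rows; the last pivot sits in the augmented column, so rank(T) = 1 but rank([T|b]) = 2.
Since the ranks differ, the system is inconsistent.
It has no solutions.

0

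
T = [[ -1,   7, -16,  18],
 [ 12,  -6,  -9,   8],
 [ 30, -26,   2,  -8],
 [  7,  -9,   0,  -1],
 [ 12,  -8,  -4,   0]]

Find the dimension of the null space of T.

0

Row reduce to echelon form.
R2 ← R2 + (12)·R1: [0, 78, -201, 224]
R3 ← R3 + (30)·R1: [0, 184, -478, 532]
R4 ← R4 + (7)·R1: [0, 40, -112, 125]
R5 ← R5 + (12)·R1: [0, 76, -196, 216]
R3 ← R3 − (92/39)·R2: [0, 0, -50/13, 140/39]
R4 ← R4 − (20/39)·R2: [0, 0, -116/13, 395/39]
R5 ← R5 − (38/39)·R2: [0, 0, -2/13, -88/39]
R4 ← R4 − (58/25)·R3: [0, 0, 0, 9/5]
R5 ← R5 − (1/25)·R3: [0, 0, 0, -12/5]
R5 ← R5 + (4/3)·R4: [0, 0, 0, 0]
4 nonzero rows, so rank(T) = 4.
T has 4 columns; by rank–nullity, nullity = 4 − 4 = 0.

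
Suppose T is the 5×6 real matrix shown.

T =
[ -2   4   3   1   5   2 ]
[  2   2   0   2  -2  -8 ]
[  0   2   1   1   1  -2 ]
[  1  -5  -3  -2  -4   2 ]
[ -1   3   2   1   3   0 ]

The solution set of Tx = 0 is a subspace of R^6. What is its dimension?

4

Row reduce to echelon form.
R2 ← R2 + R1: [0, 6, 3, 3, 3, -6]
R4 ← R4 + (1/2)·R1: [0, -3, -3/2, -3/2, -3/2, 3]
R5 ← R5 − (1/2)·R1: [0, 1, 1/2, 1/2, 1/2, -1]
R3 ← R3 − (1/3)·R2: [0, 0, 0, 0, 0, 0]
R4 ← R4 + (1/2)·R2: [0, 0, 0, 0, 0, 0]
R5 ← R5 − (1/6)·R2: [0, 0, 0, 0, 0, 0]
2 nonzero rows, so rank(T) = 2.
T has 6 columns; by rank–nullity, nullity = 6 − 2 = 4.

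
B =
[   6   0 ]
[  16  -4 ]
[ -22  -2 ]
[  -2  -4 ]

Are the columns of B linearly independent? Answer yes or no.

Row reduce B to echelon form.
R2 ← R2 − (8/3)·R1: [0, -4]
R3 ← R3 + (11/3)·R1: [0, -2]
R4 ← R4 + (1/3)·R1: [0, -4]
R3 ← R3 − (1/2)·R2: [0, 0]
R4 ← R4 − R2: [0, 0]
2 pivots among 2 columns.
Every column is a pivot column, so the columns are linearly independent.

yes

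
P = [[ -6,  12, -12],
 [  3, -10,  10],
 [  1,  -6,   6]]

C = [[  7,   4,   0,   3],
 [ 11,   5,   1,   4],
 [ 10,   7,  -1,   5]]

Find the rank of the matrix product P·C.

2

First compute PC:
[[-30, -48,  24, -30],
 [ 11,  32, -20,  19],
 [  1,  16, -12,   9]]
Now row reduce the product.
R2 ← R2 + (11/30)·R1: [0, 72/5, -56/5, 8]
R3 ← R3 + (1/30)·R1: [0, 72/5, -56/5, 8]
R3 ← R3 − R2: [0, 0, 0, 0]
2 nonzero rows, so rank(PC) = 2.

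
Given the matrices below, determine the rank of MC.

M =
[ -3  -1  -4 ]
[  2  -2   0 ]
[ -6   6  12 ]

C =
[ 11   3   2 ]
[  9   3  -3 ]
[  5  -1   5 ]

First compute MC:
[[-62,  -8, -23],
 [  4,   0,  10],
 [ 48, -12,  30]]
Now row reduce the product.
R2 ← R2 + (2/31)·R1: [0, -16/31, 264/31]
R3 ← R3 + (24/31)·R1: [0, -564/31, 378/31]
R3 ← R3 − (141/4)·R2: [0, 0, -288]
3 nonzero rows, so rank(MC) = 3.

3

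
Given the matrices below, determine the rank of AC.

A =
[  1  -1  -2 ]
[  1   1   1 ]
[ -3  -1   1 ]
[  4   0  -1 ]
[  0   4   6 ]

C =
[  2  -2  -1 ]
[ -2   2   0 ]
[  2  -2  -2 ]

First compute AC:
[[  0,   0,   3],
 [  2,  -2,  -3],
 [ -2,   2,   1],
 [  6,  -6,  -2],
 [  4,  -4, -12]]
Now row reduce the product.
Swap R1 ↔ R2
R3 ← R3 + R1: [0, 0, -2]
R4 ← R4 − (3)·R1: [0, 0, 7]
R5 ← R5 − (2)·R1: [0, 0, -6]
R3 ← R3 + (2/3)·R2: [0, 0, 0]
R4 ← R4 − (7/3)·R2: [0, 0, 0]
R5 ← R5 + (2)·R2: [0, 0, 0]
2 nonzero rows, so rank(AC) = 2.

2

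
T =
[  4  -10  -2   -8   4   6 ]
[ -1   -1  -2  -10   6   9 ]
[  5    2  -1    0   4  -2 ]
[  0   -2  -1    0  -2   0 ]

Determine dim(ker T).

2

Row reduce to echelon form.
R2 ← R2 + (1/4)·R1: [0, -7/2, -5/2, -12, 7, 21/2]
R3 ← R3 − (5/4)·R1: [0, 29/2, 3/2, 10, -1, -19/2]
R3 ← R3 + (29/7)·R2: [0, 0, -62/7, -278/7, 28, 34]
R4 ← R4 − (4/7)·R2: [0, 0, 3/7, 48/7, -6, -6]
R4 ← R4 + (3/62)·R3: [0, 0, 0, 153/31, -144/31, -135/31]
4 nonzero rows, so rank(T) = 4.
T has 6 columns; by rank–nullity, nullity = 6 − 4 = 2.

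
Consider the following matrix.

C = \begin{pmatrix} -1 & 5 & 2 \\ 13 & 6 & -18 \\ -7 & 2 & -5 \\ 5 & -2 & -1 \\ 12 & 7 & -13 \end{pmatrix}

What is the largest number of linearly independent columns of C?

3

Row reduce to echelon form.
R2 ← R2 + (13)·R1: [0, 71, 8]
R3 ← R3 − (7)·R1: [0, -33, -19]
R4 ← R4 + (5)·R1: [0, 23, 9]
R5 ← R5 + (12)·R1: [0, 67, 11]
R3 ← R3 + (33/71)·R2: [0, 0, -1085/71]
R4 ← R4 − (23/71)·R2: [0, 0, 455/71]
R5 ← R5 − (67/71)·R2: [0, 0, 245/71]
R4 ← R4 + (13/31)·R3: [0, 0, 0]
R5 ← R5 + (7/31)·R3: [0, 0, 0]
Echelon form has 3 nonzero rows, so rank(C) = 3.
The rank gives the maximum number of linearly independent columns: 3.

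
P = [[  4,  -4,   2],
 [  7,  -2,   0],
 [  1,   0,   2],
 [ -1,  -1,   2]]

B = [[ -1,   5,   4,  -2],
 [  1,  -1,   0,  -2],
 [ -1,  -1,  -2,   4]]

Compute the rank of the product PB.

2

First compute PB:
[[-10,  22,  12,   8],
 [ -9,  37,  28, -10],
 [ -3,   3,   0,   6],
 [ -2,  -6,  -8,  12]]
Now row reduce the product.
R2 ← R2 − (9/10)·R1: [0, 86/5, 86/5, -86/5]
R3 ← R3 − (3/10)·R1: [0, -18/5, -18/5, 18/5]
R4 ← R4 − (1/5)·R1: [0, -52/5, -52/5, 52/5]
R3 ← R3 + (9/43)·R2: [0, 0, 0, 0]
R4 ← R4 + (26/43)·R2: [0, 0, 0, 0]
2 nonzero rows, so rank(PB) = 2.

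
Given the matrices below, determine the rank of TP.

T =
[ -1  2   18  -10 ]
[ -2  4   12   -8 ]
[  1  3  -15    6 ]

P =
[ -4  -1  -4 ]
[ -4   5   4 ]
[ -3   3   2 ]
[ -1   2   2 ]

First compute TP:
[[-48,  45,  28],
 [-36,  42,  32],
 [ 23, -19, -10]]
Now row reduce the product.
R2 ← R2 − (3/4)·R1: [0, 33/4, 11]
R3 ← R3 + (23/48)·R1: [0, 41/16, 41/12]
R3 ← R3 − (41/132)·R2: [0, 0, 0]
2 nonzero rows, so rank(TP) = 2.

2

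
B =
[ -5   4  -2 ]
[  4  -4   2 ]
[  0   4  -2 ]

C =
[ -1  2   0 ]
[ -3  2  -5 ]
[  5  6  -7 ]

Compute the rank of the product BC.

First compute BC:
[[-17, -14,  -6],
 [ 18,  12,   6],
 [-22,  -4,  -6]]
Now row reduce the product.
R2 ← R2 + (18/17)·R1: [0, -48/17, -6/17]
R3 ← R3 − (22/17)·R1: [0, 240/17, 30/17]
R3 ← R3 + (5)·R2: [0, 0, 0]
2 nonzero rows, so rank(BC) = 2.

2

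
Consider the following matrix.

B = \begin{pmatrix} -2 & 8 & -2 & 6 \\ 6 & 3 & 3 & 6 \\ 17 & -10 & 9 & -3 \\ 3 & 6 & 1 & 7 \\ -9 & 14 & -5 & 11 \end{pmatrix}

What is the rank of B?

3

Row reduce to echelon form.
R2 ← R2 + (3)·R1: [0, 27, -3, 24]
R3 ← R3 + (17/2)·R1: [0, 58, -8, 48]
R4 ← R4 + (3/2)·R1: [0, 18, -2, 16]
R5 ← R5 − (9/2)·R1: [0, -22, 4, -16]
R3 ← R3 − (58/27)·R2: [0, 0, -14/9, -32/9]
R4 ← R4 − (2/3)·R2: [0, 0, 0, 0]
R5 ← R5 + (22/27)·R2: [0, 0, 14/9, 32/9]
R5 ← R5 + R3: [0, 0, 0, 0]
Echelon form has 3 nonzero rows, so rank(B) = 3.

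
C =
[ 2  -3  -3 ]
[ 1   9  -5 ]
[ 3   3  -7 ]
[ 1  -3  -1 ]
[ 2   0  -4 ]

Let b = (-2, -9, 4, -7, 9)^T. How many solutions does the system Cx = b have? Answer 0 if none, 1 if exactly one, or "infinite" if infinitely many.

0

Row reduce the augmented matrix [C | b].
R2 ← R2 − (1/2)·R1: [0, 21/2, -7/2, -8]
R3 ← R3 − (3/2)·R1: [0, 15/2, -5/2, 7]
R4 ← R4 − (1/2)·R1: [0, -3/2, 1/2, -6]
R5 ← R5 − R1: [0, 3, -1, 11]
R3 ← R3 − (5/7)·R2: [0, 0, 0, 89/7]
R4 ← R4 + (1/7)·R2: [0, 0, 0, -50/7]
R5 ← R5 − (2/7)·R2: [0, 0, 0, 93/7]
R4 ← R4 + (50/89)·R3: [0, 0, 0, 0]
R5 ← R5 − (93/89)·R3: [0, 0, 0, 0]
The echelon form has 3 nonzero rows; the last pivot sits in the augmented column, so rank(C) = 2 but rank([C|b]) = 3.
Since the ranks differ, the system is inconsistent.
It has no solutions.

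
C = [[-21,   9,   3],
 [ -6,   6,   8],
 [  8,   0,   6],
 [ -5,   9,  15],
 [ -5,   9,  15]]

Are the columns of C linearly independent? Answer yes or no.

no

Row reduce C to echelon form.
R2 ← R2 − (2/7)·R1: [0, 24/7, 50/7]
R3 ← R3 + (8/21)·R1: [0, 24/7, 50/7]
R4 ← R4 − (5/21)·R1: [0, 48/7, 100/7]
R5 ← R5 − (5/21)·R1: [0, 48/7, 100/7]
R3 ← R3 − R2: [0, 0, 0]
R4 ← R4 − (2)·R2: [0, 0, 0]
R5 ← R5 − (2)·R2: [0, 0, 0]
2 pivots among 3 columns.
Only 2 < 3 pivot columns, so the columns are linearly dependent.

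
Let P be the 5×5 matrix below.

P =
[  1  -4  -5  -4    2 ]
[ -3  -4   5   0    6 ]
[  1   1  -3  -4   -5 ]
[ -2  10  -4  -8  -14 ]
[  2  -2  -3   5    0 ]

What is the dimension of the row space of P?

5

Row reduce to echelon form.
R2 ← R2 + (3)·R1: [0, -16, -10, -12, 12]
R3 ← R3 − R1: [0, 5, 2, 0, -7]
R4 ← R4 + (2)·R1: [0, 2, -14, -16, -10]
R5 ← R5 − (2)·R1: [0, 6, 7, 13, -4]
R3 ← R3 + (5/16)·R2: [0, 0, -9/8, -15/4, -13/4]
R4 ← R4 + (1/8)·R2: [0, 0, -61/4, -35/2, -17/2]
R5 ← R5 + (3/8)·R2: [0, 0, 13/4, 17/2, 1/2]
R4 ← R4 − (122/9)·R3: [0, 0, 0, 100/3, 320/9]
R5 ← R5 + (26/9)·R3: [0, 0, 0, -7/3, -80/9]
R5 ← R5 + (7/100)·R4: [0, 0, 0, 0, -32/5]
Echelon form has 5 nonzero rows, so rank(P) = 5.
The row space has dimension equal to the rank: 5.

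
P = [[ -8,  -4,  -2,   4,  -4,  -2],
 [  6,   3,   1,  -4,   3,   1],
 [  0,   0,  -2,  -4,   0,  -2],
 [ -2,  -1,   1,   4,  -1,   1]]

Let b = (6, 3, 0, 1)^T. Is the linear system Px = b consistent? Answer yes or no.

Row reduce the augmented matrix [P | b].
R2 ← R2 + (3/4)·R1: [0, 0, -1/2, -1, 0, -1/2, 15/2]
R4 ← R4 − (1/4)·R1: [0, 0, 3/2, 3, 0, 3/2, -1/2]
R3 ← R3 − (4)·R2: [0, 0, 0, 0, 0, 0, -30]
R4 ← R4 + (3)·R2: [0, 0, 0, 0, 0, 0, 22]
R4 ← R4 + (11/15)·R3: [0, 0, 0, 0, 0, 0, 0]
The echelon form has 3 nonzero rows; the last pivot sits in the augmented column, so rank(P) = 2 but rank([P|b]) = 3.
Since the ranks differ, the system is inconsistent.

no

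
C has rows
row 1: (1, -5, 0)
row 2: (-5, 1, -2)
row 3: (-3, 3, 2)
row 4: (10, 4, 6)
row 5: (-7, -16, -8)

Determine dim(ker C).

Row reduce to echelon form.
R2 ← R2 + (5)·R1: [0, -24, -2]
R3 ← R3 + (3)·R1: [0, -12, 2]
R4 ← R4 − (10)·R1: [0, 54, 6]
R5 ← R5 + (7)·R1: [0, -51, -8]
R3 ← R3 − (1/2)·R2: [0, 0, 3]
R4 ← R4 + (9/4)·R2: [0, 0, 3/2]
R5 ← R5 − (17/8)·R2: [0, 0, -15/4]
R4 ← R4 − (1/2)·R3: [0, 0, 0]
R5 ← R5 + (5/4)·R3: [0, 0, 0]
3 nonzero rows, so rank(C) = 3.
C has 3 columns; by rank–nullity, nullity = 3 − 3 = 0.

0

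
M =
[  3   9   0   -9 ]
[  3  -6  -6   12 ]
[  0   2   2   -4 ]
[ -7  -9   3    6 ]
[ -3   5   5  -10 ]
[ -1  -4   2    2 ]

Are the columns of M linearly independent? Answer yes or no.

no

Row reduce M to echelon form.
R2 ← R2 − R1: [0, -15, -6, 21]
R4 ← R4 + (7/3)·R1: [0, 12, 3, -15]
R5 ← R5 + R1: [0, 14, 5, -19]
R6 ← R6 + (1/3)·R1: [0, -1, 2, -1]
R3 ← R3 + (2/15)·R2: [0, 0, 6/5, -6/5]
R4 ← R4 + (4/5)·R2: [0, 0, -9/5, 9/5]
R5 ← R5 + (14/15)·R2: [0, 0, -3/5, 3/5]
R6 ← R6 − (1/15)·R2: [0, 0, 12/5, -12/5]
R4 ← R4 + (3/2)·R3: [0, 0, 0, 0]
R5 ← R5 + (1/2)·R3: [0, 0, 0, 0]
R6 ← R6 − (2)·R3: [0, 0, 0, 0]
3 pivots among 4 columns.
Only 3 < 4 pivot columns, so the columns are linearly dependent.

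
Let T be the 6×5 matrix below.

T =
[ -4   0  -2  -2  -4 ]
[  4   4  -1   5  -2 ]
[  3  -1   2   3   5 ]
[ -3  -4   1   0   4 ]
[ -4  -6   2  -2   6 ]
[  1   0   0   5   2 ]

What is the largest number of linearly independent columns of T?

Row reduce to echelon form.
R2 ← R2 + R1: [0, 4, -3, 3, -6]
R3 ← R3 + (3/4)·R1: [0, -1, 1/2, 3/2, 2]
R4 ← R4 − (3/4)·R1: [0, -4, 5/2, 3/2, 7]
R5 ← R5 − R1: [0, -6, 4, 0, 10]
R6 ← R6 + (1/4)·R1: [0, 0, -1/2, 9/2, 1]
R3 ← R3 + (1/4)·R2: [0, 0, -1/4, 9/4, 1/2]
R4 ← R4 + R2: [0, 0, -1/2, 9/2, 1]
R5 ← R5 + (3/2)·R2: [0, 0, -1/2, 9/2, 1]
R4 ← R4 − (2)·R3: [0, 0, 0, 0, 0]
R5 ← R5 − (2)·R3: [0, 0, 0, 0, 0]
R6 ← R6 − (2)·R3: [0, 0, 0, 0, 0]
Echelon form has 3 nonzero rows, so rank(T) = 3.
The rank gives the maximum number of linearly independent columns: 3.

3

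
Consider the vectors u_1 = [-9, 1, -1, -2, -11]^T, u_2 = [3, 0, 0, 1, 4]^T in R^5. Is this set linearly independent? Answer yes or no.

yes

Form the matrix with these vectors as rows and row reduce.
R2 ← R2 + (1/3)·R1: [0, 1/3, -1/3, 1/3, 1/3]
2 nonzero rows, so the 2 vectors span a space of dimension 2.
Since 2 = 2, the vectors are linearly independent.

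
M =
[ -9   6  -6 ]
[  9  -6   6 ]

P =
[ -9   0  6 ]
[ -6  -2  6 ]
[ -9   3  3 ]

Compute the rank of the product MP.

1

First compute MP:
[[ 99, -30, -36],
 [-99,  30,  36]]
Now row reduce the product.
R2 ← R2 + R1: [0, 0, 0]
1 nonzero row, so rank(MP) = 1.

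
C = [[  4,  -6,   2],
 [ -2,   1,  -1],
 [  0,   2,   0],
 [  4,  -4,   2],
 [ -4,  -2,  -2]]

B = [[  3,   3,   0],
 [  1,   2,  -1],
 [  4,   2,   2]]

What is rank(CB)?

2

First compute CB:
[[ 14,   4,  10],
 [ -9,  -6,  -3],
 [  2,   4,  -2],
 [ 16,   8,   8],
 [-22, -20,  -2]]
Now row reduce the product.
R2 ← R2 + (9/14)·R1: [0, -24/7, 24/7]
R3 ← R3 − (1/7)·R1: [0, 24/7, -24/7]
R4 ← R4 − (8/7)·R1: [0, 24/7, -24/7]
R5 ← R5 + (11/7)·R1: [0, -96/7, 96/7]
R3 ← R3 + R2: [0, 0, 0]
R4 ← R4 + R2: [0, 0, 0]
R5 ← R5 − (4)·R2: [0, 0, 0]
2 nonzero rows, so rank(CB) = 2.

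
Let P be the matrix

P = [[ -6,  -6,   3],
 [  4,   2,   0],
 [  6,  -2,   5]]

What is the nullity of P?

1

Row reduce to echelon form.
R2 ← R2 + (2/3)·R1: [0, -2, 2]
R3 ← R3 + R1: [0, -8, 8]
R3 ← R3 − (4)·R2: [0, 0, 0]
2 nonzero rows, so rank(P) = 2.
P has 3 columns; by rank–nullity, nullity = 3 − 2 = 1.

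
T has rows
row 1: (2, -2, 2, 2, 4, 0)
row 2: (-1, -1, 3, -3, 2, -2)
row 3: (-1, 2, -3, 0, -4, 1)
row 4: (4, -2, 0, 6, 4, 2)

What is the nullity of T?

4

Row reduce to echelon form.
R2 ← R2 + (1/2)·R1: [0, -2, 4, -2, 4, -2]
R3 ← R3 + (1/2)·R1: [0, 1, -2, 1, -2, 1]
R4 ← R4 − (2)·R1: [0, 2, -4, 2, -4, 2]
R3 ← R3 + (1/2)·R2: [0, 0, 0, 0, 0, 0]
R4 ← R4 + R2: [0, 0, 0, 0, 0, 0]
2 nonzero rows, so rank(T) = 2.
T has 6 columns; by rank–nullity, nullity = 6 − 2 = 4.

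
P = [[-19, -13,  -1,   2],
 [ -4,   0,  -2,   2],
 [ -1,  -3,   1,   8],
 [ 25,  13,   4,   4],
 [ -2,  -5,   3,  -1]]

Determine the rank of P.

Row reduce to echelon form.
R2 ← R2 − (4/19)·R1: [0, 52/19, -34/19, 30/19]
R3 ← R3 − (1/19)·R1: [0, -44/19, 20/19, 150/19]
R4 ← R4 + (25/19)·R1: [0, -78/19, 51/19, 126/19]
R5 ← R5 − (2/19)·R1: [0, -69/19, 59/19, -23/19]
R3 ← R3 + (11/13)·R2: [0, 0, -6/13, 120/13]
R4 ← R4 + (3/2)·R2: [0, 0, 0, 9]
R5 ← R5 + (69/52)·R2: [0, 0, 19/26, 23/26]
R5 ← R5 + (19/12)·R3: [0, 0, 0, 31/2]
R5 ← R5 − (31/18)·R4: [0, 0, 0, 0]
Echelon form has 4 nonzero rows, so rank(P) = 4.

4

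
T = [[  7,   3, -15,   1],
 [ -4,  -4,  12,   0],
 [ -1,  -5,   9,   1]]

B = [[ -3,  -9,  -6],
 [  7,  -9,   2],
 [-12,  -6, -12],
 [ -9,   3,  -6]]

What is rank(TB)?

First compute TB:
[[171,   3, 138],
 [-160,   0, -128],
 [-149,   3, -118]]
Now row reduce the product.
R2 ← R2 + (160/171)·R1: [0, 160/57, 64/57]
R3 ← R3 + (149/171)·R1: [0, 320/57, 128/57]
R3 ← R3 − (2)·R2: [0, 0, 0]
2 nonzero rows, so rank(TB) = 2.

2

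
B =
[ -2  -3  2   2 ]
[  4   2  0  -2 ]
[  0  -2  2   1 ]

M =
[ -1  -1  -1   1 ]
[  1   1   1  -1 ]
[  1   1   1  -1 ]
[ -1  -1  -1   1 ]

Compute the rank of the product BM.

1

First compute BM:
[[ -1,  -1,  -1,   1],
 [  0,   0,   0,   0],
 [ -1,  -1,  -1,   1]]
Now row reduce the product.
R3 ← R3 − R1: [0, 0, 0, 0]
1 nonzero row, so rank(BM) = 1.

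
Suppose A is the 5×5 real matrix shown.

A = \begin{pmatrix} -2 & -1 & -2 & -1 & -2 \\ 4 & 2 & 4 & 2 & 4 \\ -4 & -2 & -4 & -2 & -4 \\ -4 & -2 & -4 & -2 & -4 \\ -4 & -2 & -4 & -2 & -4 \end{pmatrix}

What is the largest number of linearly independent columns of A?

Row reduce to echelon form.
R2 ← R2 + (2)·R1: [0, 0, 0, 0, 0]
R3 ← R3 − (2)·R1: [0, 0, 0, 0, 0]
R4 ← R4 − (2)·R1: [0, 0, 0, 0, 0]
R5 ← R5 − (2)·R1: [0, 0, 0, 0, 0]
Echelon form has 1 nonzero row, so rank(A) = 1.
The rank gives the maximum number of linearly independent columns: 1.

1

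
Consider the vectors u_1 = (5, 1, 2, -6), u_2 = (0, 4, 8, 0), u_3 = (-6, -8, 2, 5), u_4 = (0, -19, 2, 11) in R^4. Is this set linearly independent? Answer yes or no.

yes

Form the matrix with these vectors as rows and row reduce.
R3 ← R3 + (6/5)·R1: [0, -34/5, 22/5, -11/5]
R3 ← R3 + (17/10)·R2: [0, 0, 18, -11/5]
R4 ← R4 + (19/4)·R2: [0, 0, 40, 11]
R4 ← R4 − (20/9)·R3: [0, 0, 0, 143/9]
4 nonzero rows, so the 4 vectors span a space of dimension 4.
Since 4 = 4, the vectors are linearly independent.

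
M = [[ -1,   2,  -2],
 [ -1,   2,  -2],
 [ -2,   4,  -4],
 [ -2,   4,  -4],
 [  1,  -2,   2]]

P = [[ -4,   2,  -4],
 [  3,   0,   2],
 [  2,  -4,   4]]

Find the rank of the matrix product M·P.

First compute MP:
[[  6,   6,   0],
 [  6,   6,   0],
 [ 12,  12,   0],
 [ 12,  12,   0],
 [ -6,  -6,   0]]
Now row reduce the product.
R2 ← R2 − R1: [0, 0, 0]
R3 ← R3 − (2)·R1: [0, 0, 0]
R4 ← R4 − (2)·R1: [0, 0, 0]
R5 ← R5 + R1: [0, 0, 0]
1 nonzero row, so rank(MP) = 1.

1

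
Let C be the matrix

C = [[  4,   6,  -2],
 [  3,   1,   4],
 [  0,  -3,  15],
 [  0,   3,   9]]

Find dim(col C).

3

Row reduce to echelon form.
R2 ← R2 − (3/4)·R1: [0, -7/2, 11/2]
R3 ← R3 − (6/7)·R2: [0, 0, 72/7]
R4 ← R4 + (6/7)·R2: [0, 0, 96/7]
R4 ← R4 − (4/3)·R3: [0, 0, 0]
Echelon form has 3 nonzero rows, so rank(C) = 3.
The column space has dimension equal to the rank: 3.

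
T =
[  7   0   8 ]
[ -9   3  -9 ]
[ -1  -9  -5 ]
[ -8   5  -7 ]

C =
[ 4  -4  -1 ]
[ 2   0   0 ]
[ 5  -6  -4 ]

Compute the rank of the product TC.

First compute TC:
[[ 68, -76, -39],
 [-75,  90,  45],
 [-47,  34,  21],
 [-57,  74,  36]]
Now row reduce the product.
R2 ← R2 + (75/68)·R1: [0, 105/17, 135/68]
R3 ← R3 + (47/68)·R1: [0, -315/17, -405/68]
R4 ← R4 + (57/68)·R1: [0, 175/17, 225/68]
R3 ← R3 + (3)·R2: [0, 0, 0]
R4 ← R4 − (5/3)·R2: [0, 0, 0]
2 nonzero rows, so rank(TC) = 2.

2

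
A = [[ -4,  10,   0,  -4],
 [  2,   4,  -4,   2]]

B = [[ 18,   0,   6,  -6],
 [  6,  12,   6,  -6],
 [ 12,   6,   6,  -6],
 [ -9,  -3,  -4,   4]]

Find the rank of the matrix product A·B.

2

First compute AB:
[[ 24, 132,  52, -52],
 [ -6,  18,   4,  -4]]
Now row reduce the product.
R2 ← R2 + (1/4)·R1: [0, 51, 17, -17]
2 nonzero rows, so rank(AB) = 2.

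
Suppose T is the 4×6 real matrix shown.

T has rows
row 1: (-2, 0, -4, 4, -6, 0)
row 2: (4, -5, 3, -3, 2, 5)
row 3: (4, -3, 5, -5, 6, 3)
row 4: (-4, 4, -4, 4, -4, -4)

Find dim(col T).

2

Row reduce to echelon form.
R2 ← R2 + (2)·R1: [0, -5, -5, 5, -10, 5]
R3 ← R3 + (2)·R1: [0, -3, -3, 3, -6, 3]
R4 ← R4 − (2)·R1: [0, 4, 4, -4, 8, -4]
R3 ← R3 − (3/5)·R2: [0, 0, 0, 0, 0, 0]
R4 ← R4 + (4/5)·R2: [0, 0, 0, 0, 0, 0]
Echelon form has 2 nonzero rows, so rank(T) = 2.
The column space has dimension equal to the rank: 2.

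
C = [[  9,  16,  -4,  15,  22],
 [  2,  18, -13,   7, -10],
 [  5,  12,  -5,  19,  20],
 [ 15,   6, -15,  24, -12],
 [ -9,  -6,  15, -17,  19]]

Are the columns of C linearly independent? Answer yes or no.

no

Row reduce C to echelon form.
R2 ← R2 − (2/9)·R1: [0, 130/9, -109/9, 11/3, -134/9]
R3 ← R3 − (5/9)·R1: [0, 28/9, -25/9, 32/3, 70/9]
R4 ← R4 − (5/3)·R1: [0, -62/3, -25/3, -1, -146/3]
R5 ← R5 + R1: [0, 10, 11, -2, 41]
R3 ← R3 − (14/65)·R2: [0, 0, -11/65, 642/65, 714/65]
R4 ← R4 + (93/65)·R2: [0, 0, -1668/65, 276/65, -4548/65]
R5 ← R5 − (9/13)·R2: [0, 0, 252/13, -59/13, 667/13]
R4 ← R4 − (1668/11)·R3: [0, 0, 0, -16428/11, -19092/11]
R5 ← R5 + (1260/11)·R3: [0, 0, 0, 12395/11, 14405/11]
R5 ← R5 + (335/444)·R4: [0, 0, 0, 0, 0]
4 pivots among 5 columns.
Only 4 < 5 pivot columns, so the columns are linearly dependent.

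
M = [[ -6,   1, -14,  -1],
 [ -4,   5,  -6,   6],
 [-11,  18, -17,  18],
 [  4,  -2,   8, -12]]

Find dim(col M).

4

Row reduce to echelon form.
R2 ← R2 − (2/3)·R1: [0, 13/3, 10/3, 20/3]
R3 ← R3 − (11/6)·R1: [0, 97/6, 26/3, 119/6]
R4 ← R4 + (2/3)·R1: [0, -4/3, -4/3, -38/3]
R3 ← R3 − (97/26)·R2: [0, 0, -49/13, -131/26]
R4 ← R4 + (4/13)·R2: [0, 0, -4/13, -138/13]
R4 ← R4 − (4/49)·R3: [0, 0, 0, -500/49]
Echelon form has 4 nonzero rows, so rank(M) = 4.
The column space has dimension equal to the rank: 4.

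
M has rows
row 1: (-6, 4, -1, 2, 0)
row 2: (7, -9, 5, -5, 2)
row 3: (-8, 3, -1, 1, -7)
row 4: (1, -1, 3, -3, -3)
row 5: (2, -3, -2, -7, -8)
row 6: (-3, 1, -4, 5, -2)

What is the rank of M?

5

Row reduce to echelon form.
R2 ← R2 + (7/6)·R1: [0, -13/3, 23/6, -8/3, 2]
R3 ← R3 − (4/3)·R1: [0, -7/3, 1/3, -5/3, -7]
R4 ← R4 + (1/6)·R1: [0, -1/3, 17/6, -8/3, -3]
R5 ← R5 + (1/3)·R1: [0, -5/3, -7/3, -19/3, -8]
R6 ← R6 − (1/2)·R1: [0, -1, -7/2, 4, -2]
R3 ← R3 − (7/13)·R2: [0, 0, -45/26, -3/13, -105/13]
R4 ← R4 − (1/13)·R2: [0, 0, 33/13, -32/13, -41/13]
R5 ← R5 − (5/13)·R2: [0, 0, -99/26, -69/13, -114/13]
R6 ← R6 − (3/13)·R2: [0, 0, -57/13, 60/13, -32/13]
R4 ← R4 + (22/15)·R3: [0, 0, 0, -14/5, -15]
R5 ← R5 − (11/5)·R3: [0, 0, 0, -24/5, 9]
R6 ← R6 − (38/15)·R3: [0, 0, 0, 26/5, 18]
R5 ← R5 − (12/7)·R4: [0, 0, 0, 0, 243/7]
R6 ← R6 + (13/7)·R4: [0, 0, 0, 0, -69/7]
R6 ← R6 + (23/81)·R5: [0, 0, 0, 0, 0]
Echelon form has 5 nonzero rows, so rank(M) = 5.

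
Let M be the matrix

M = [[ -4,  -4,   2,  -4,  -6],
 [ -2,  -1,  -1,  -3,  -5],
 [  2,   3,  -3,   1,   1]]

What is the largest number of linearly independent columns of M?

2

Row reduce to echelon form.
R2 ← R2 − (1/2)·R1: [0, 1, -2, -1, -2]
R3 ← R3 + (1/2)·R1: [0, 1, -2, -1, -2]
R3 ← R3 − R2: [0, 0, 0, 0, 0]
Echelon form has 2 nonzero rows, so rank(M) = 2.
The rank gives the maximum number of linearly independent columns: 2.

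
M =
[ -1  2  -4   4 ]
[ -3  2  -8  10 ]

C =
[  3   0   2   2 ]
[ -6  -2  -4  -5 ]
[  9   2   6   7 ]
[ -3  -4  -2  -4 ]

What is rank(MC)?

2

First compute MC:
[[-63, -28, -42, -56],
 [-123, -60, -82, -112]]
Now row reduce the product.
R2 ← R2 − (41/21)·R1: [0, -16/3, 0, -8/3]
2 nonzero rows, so rank(MC) = 2.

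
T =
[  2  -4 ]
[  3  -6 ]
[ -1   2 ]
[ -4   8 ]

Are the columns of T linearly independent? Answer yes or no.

no

Row reduce T to echelon form.
R2 ← R2 − (3/2)·R1: [0, 0]
R3 ← R3 + (1/2)·R1: [0, 0]
R4 ← R4 + (2)·R1: [0, 0]
1 pivot among 2 columns.
Only 1 < 2 pivot columns, so the columns are linearly dependent.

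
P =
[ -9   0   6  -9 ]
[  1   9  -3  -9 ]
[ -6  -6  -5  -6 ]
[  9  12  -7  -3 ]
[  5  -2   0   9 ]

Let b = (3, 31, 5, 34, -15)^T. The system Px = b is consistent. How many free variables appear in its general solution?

1

Row reduce the augmented matrix [P | b].
R2 ← R2 + (1/9)·R1: [0, 9, -7/3, -10, 94/3]
R3 ← R3 − (2/3)·R1: [0, -6, -9, 0, 3]
R4 ← R4 + R1: [0, 12, -1, -12, 37]
R5 ← R5 + (5/9)·R1: [0, -2, 10/3, 4, -40/3]
R3 ← R3 + (2/3)·R2: [0, 0, -95/9, -20/3, 215/9]
R4 ← R4 − (4/3)·R2: [0, 0, 19/9, 4/3, -43/9]
R5 ← R5 + (2/9)·R2: [0, 0, 76/27, 16/9, -172/27]
R4 ← R4 + (1/5)·R3: [0, 0, 0, 0, 0]
R5 ← R5 + (4/15)·R3: [0, 0, 0, 0, 0]
The echelon form has 3 nonzero rows, and every pivot lies in the first 4 columns, so rank(P) = rank([P|b]) = 3.
The system is consistent.
Free variables = (unknowns) − (rank) = 4 − 3 = 1.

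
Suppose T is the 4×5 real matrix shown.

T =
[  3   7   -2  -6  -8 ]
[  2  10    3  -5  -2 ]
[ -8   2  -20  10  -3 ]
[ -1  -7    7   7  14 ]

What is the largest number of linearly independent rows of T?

4

Row reduce to echelon form.
R2 ← R2 − (2/3)·R1: [0, 16/3, 13/3, -1, 10/3]
R3 ← R3 + (8/3)·R1: [0, 62/3, -76/3, -6, -73/3]
R4 ← R4 + (1/3)·R1: [0, -14/3, 19/3, 5, 34/3]
R3 ← R3 − (31/8)·R2: [0, 0, -337/8, -17/8, -149/4]
R4 ← R4 + (7/8)·R2: [0, 0, 81/8, 33/8, 57/4]
R4 ← R4 + (81/337)·R3: [0, 0, 0, 1218/337, 1785/337]
Echelon form has 4 nonzero rows, so rank(T) = 4.
The rank gives the maximum number of linearly independent rows: 4.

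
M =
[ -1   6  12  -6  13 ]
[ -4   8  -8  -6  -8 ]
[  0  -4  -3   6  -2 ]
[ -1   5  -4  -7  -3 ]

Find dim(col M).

4

Row reduce to echelon form.
R2 ← R2 − (4)·R1: [0, -16, -56, 18, -60]
R4 ← R4 − R1: [0, -1, -16, -1, -16]
R3 ← R3 − (1/4)·R2: [0, 0, 11, 3/2, 13]
R4 ← R4 − (1/16)·R2: [0, 0, -25/2, -17/8, -49/4]
R4 ← R4 + (25/22)·R3: [0, 0, 0, -37/88, 111/44]
Echelon form has 4 nonzero rows, so rank(M) = 4.
The column space has dimension equal to the rank: 4.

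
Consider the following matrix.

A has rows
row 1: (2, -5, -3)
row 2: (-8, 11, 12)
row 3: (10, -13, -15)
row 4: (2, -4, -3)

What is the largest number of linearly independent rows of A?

Row reduce to echelon form.
R2 ← R2 + (4)·R1: [0, -9, 0]
R3 ← R3 − (5)·R1: [0, 12, 0]
R4 ← R4 − R1: [0, 1, 0]
R3 ← R3 + (4/3)·R2: [0, 0, 0]
R4 ← R4 + (1/9)·R2: [0, 0, 0]
Echelon form has 2 nonzero rows, so rank(A) = 2.
The rank gives the maximum number of linearly independent rows: 2.

2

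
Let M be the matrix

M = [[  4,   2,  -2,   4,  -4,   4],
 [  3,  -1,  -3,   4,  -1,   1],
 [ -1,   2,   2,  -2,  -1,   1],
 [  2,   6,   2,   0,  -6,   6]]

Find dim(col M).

Row reduce to echelon form.
R2 ← R2 − (3/4)·R1: [0, -5/2, -3/2, 1, 2, -2]
R3 ← R3 + (1/4)·R1: [0, 5/2, 3/2, -1, -2, 2]
R4 ← R4 − (1/2)·R1: [0, 5, 3, -2, -4, 4]
R3 ← R3 + R2: [0, 0, 0, 0, 0, 0]
R4 ← R4 + (2)·R2: [0, 0, 0, 0, 0, 0]
Echelon form has 2 nonzero rows, so rank(M) = 2.
The column space has dimension equal to the rank: 2.

2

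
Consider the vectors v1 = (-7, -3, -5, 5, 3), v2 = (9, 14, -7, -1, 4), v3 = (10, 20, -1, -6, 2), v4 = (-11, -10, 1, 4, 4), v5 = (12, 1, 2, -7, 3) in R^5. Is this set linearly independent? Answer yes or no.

Form the matrix with these vectors as rows and row reduce.
R2 ← R2 + (9/7)·R1: [0, 71/7, -94/7, 38/7, 55/7]
R3 ← R3 + (10/7)·R1: [0, 110/7, -57/7, 8/7, 44/7]
R4 ← R4 − (11/7)·R1: [0, -37/7, 62/7, -27/7, -5/7]
R5 ← R5 + (12/7)·R1: [0, -29/7, -46/7, 11/7, 57/7]
R3 ← R3 − (110/71)·R2: [0, 0, 899/71, -516/71, -418/71]
R4 ← R4 + (37/71)·R2: [0, 0, 132/71, -73/71, 240/71]
R5 ← R5 + (29/71)·R2: [0, 0, -856/71, 269/71, 806/71]
R4 ← R4 − (132/899)·R3: [0, 0, 0, 35/899, 3816/899]
R5 ← R5 + (856/899)·R3: [0, 0, 0, -2815/899, 5166/899]
R5 ← R5 + (563/7)·R4: [0, 0, 0, 0, 2430/7]
5 nonzero rows, so the 5 vectors span a space of dimension 5.
Since 5 = 5, the vectors are linearly independent.

yes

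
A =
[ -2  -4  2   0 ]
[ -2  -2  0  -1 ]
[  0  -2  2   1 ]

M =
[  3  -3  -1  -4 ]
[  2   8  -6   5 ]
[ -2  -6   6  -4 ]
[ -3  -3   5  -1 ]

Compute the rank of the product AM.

2

First compute AM:
[[-18, -38,  38, -20],
 [ -7,  -7,   9,  -1],
 [-11, -31,  29, -19]]
Now row reduce the product.
R2 ← R2 − (7/18)·R1: [0, 70/9, -52/9, 61/9]
R3 ← R3 − (11/18)·R1: [0, -70/9, 52/9, -61/9]
R3 ← R3 + R2: [0, 0, 0, 0]
2 nonzero rows, so rank(AM) = 2.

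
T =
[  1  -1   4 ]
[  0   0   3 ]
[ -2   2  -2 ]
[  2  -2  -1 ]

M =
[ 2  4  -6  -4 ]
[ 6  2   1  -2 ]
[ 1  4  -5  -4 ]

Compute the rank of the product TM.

First compute TM:
[[  0,  18, -27, -18],
 [  3,  12, -15, -12],
 [  6, -12,  24,  12],
 [ -9,   0,  -9,   0]]
Now row reduce the product.
Swap R1 ↔ R2
R3 ← R3 − (2)·R1: [0, -36, 54, 36]
R4 ← R4 + (3)·R1: [0, 36, -54, -36]
R3 ← R3 + (2)·R2: [0, 0, 0, 0]
R4 ← R4 − (2)·R2: [0, 0, 0, 0]
2 nonzero rows, so rank(TM) = 2.

2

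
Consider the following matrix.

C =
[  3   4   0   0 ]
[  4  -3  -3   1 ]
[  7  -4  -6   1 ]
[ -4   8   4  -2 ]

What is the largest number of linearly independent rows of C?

3

Row reduce to echelon form.
R2 ← R2 − (4/3)·R1: [0, -25/3, -3, 1]
R3 ← R3 − (7/3)·R1: [0, -40/3, -6, 1]
R4 ← R4 + (4/3)·R1: [0, 40/3, 4, -2]
R3 ← R3 − (8/5)·R2: [0, 0, -6/5, -3/5]
R4 ← R4 + (8/5)·R2: [0, 0, -4/5, -2/5]
R4 ← R4 − (2/3)·R3: [0, 0, 0, 0]
Echelon form has 3 nonzero rows, so rank(C) = 3.
The rank gives the maximum number of linearly independent rows: 3.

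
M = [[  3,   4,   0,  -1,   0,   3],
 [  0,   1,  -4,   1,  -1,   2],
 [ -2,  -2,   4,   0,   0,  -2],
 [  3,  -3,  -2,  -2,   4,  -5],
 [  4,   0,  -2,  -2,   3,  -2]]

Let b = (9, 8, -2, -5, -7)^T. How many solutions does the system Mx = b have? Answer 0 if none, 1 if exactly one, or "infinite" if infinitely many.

Row reduce the augmented matrix [M | b].
R3 ← R3 + (2/3)·R1: [0, 2/3, 4, -2/3, 0, 0, 4]
R4 ← R4 − R1: [0, -7, -2, -1, 4, -8, -14]
R5 ← R5 − (4/3)·R1: [0, -16/3, -2, -2/3, 3, -6, -19]
R3 ← R3 − (2/3)·R2: [0, 0, 20/3, -4/3, 2/3, -4/3, -4/3]
R4 ← R4 + (7)·R2: [0, 0, -30, 6, -3, 6, 42]
R5 ← R5 + (16/3)·R2: [0, 0, -70/3, 14/3, -7/3, 14/3, 71/3]
R4 ← R4 + (9/2)·R3: [0, 0, 0, 0, 0, 0, 36]
R5 ← R5 + (7/2)·R3: [0, 0, 0, 0, 0, 0, 19]
R5 ← R5 − (19/36)·R4: [0, 0, 0, 0, 0, 0, 0]
The echelon form has 4 nonzero rows; the last pivot sits in the augmented column, so rank(M) = 3 but rank([M|b]) = 4.
Since the ranks differ, the system is inconsistent.
It has no solutions.

0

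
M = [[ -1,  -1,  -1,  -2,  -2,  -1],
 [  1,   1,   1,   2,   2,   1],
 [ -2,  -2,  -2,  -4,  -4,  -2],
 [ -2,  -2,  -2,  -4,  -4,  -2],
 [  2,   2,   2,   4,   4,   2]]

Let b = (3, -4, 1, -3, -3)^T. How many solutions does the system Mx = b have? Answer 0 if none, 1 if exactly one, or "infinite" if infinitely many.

Row reduce the augmented matrix [M | b].
R2 ← R2 + R1: [0, 0, 0, 0, 0, 0, -1]
R3 ← R3 − (2)·R1: [0, 0, 0, 0, 0, 0, -5]
R4 ← R4 − (2)·R1: [0, 0, 0, 0, 0, 0, -9]
R5 ← R5 + (2)·R1: [0, 0, 0, 0, 0, 0, 3]
R3 ← R3 − (5)·R2: [0, 0, 0, 0, 0, 0, 0]
R4 ← R4 − (9)·R2: [0, 0, 0, 0, 0, 0, 0]
R5 ← R5 + (3)·R2: [0, 0, 0, 0, 0, 0, 0]
The echelon form has 2 nonzero rows; the last pivot sits in the augmented column, so rank(M) = 1 but rank([M|b]) = 2.
Since the ranks differ, the system is inconsistent.
It has no solutions.

0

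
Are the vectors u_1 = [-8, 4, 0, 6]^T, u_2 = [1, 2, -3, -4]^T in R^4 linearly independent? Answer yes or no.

Form the matrix with these vectors as rows and row reduce.
R2 ← R2 + (1/8)·R1: [0, 5/2, -3, -13/4]
2 nonzero rows, so the 2 vectors span a space of dimension 2.
Since 2 = 2, the vectors are linearly independent.

yes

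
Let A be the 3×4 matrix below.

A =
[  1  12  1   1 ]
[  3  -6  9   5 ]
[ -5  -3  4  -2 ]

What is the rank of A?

3

Row reduce to echelon form.
R2 ← R2 − (3)·R1: [0, -42, 6, 2]
R3 ← R3 + (5)·R1: [0, 57, 9, 3]
R3 ← R3 + (19/14)·R2: [0, 0, 120/7, 40/7]
Echelon form has 3 nonzero rows, so rank(A) = 3.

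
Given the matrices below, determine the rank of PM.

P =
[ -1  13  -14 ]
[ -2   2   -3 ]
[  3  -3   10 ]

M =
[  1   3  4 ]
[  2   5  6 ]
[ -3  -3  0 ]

2

First compute PM:
[[ 67, 104,  74],
 [ 11,  13,   4],
 [-33, -36,  -6]]
Now row reduce the product.
R2 ← R2 − (11/67)·R1: [0, -273/67, -546/67]
R3 ← R3 + (33/67)·R1: [0, 1020/67, 2040/67]
R3 ← R3 + (340/91)·R2: [0, 0, 0]
2 nonzero rows, so rank(PM) = 2.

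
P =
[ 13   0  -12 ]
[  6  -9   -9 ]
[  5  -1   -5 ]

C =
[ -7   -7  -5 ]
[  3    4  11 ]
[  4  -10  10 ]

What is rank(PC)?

First compute PC:
[[-139,  29, -185],
 [-105,  12, -219],
 [-58,  11, -86]]
Now row reduce the product.
R2 ← R2 − (105/139)·R1: [0, -1377/139, -11016/139]
R3 ← R3 − (58/139)·R1: [0, -153/139, -1224/139]
R3 ← R3 − (1/9)·R2: [0, 0, 0]
2 nonzero rows, so rank(PC) = 2.

2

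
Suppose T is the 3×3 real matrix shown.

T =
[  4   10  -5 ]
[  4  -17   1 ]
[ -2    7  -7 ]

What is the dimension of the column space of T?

Row reduce to echelon form.
R2 ← R2 − R1: [0, -27, 6]
R3 ← R3 + (1/2)·R1: [0, 12, -19/2]
R3 ← R3 + (4/9)·R2: [0, 0, -41/6]
Echelon form has 3 nonzero rows, so rank(T) = 3.
The column space has dimension equal to the rank: 3.

3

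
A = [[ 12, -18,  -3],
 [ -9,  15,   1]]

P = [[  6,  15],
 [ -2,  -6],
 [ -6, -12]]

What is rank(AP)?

2

First compute AP:
[[126, 324],
 [-90, -237]]
Now row reduce the product.
R2 ← R2 + (5/7)·R1: [0, -39/7]
2 nonzero rows, so rank(AP) = 2.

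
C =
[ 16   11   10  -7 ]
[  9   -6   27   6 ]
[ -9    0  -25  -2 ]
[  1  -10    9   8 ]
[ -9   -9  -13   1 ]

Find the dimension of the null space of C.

Row reduce to echelon form.
R2 ← R2 − (9/16)·R1: [0, -195/16, 171/8, 159/16]
R3 ← R3 + (9/16)·R1: [0, 99/16, -155/8, -95/16]
R4 ← R4 − (1/16)·R1: [0, -171/16, 67/8, 135/16]
R5 ← R5 + (9/16)·R1: [0, -45/16, -59/8, -47/16]
R3 ← R3 + (33/65)·R2: [0, 0, -554/65, -58/65]
R4 ← R4 − (57/65)·R2: [0, 0, -674/65, -18/65]
R5 ← R5 − (3/13)·R2: [0, 0, -160/13, -68/13]
R4 ← R4 − (337/277)·R3: [0, 0, 0, 224/277]
R5 ← R5 − (400/277)·R3: [0, 0, 0, -1092/277]
R5 ← R5 + (39/8)·R4: [0, 0, 0, 0]
4 nonzero rows, so rank(C) = 4.
C has 4 columns; by rank–nullity, nullity = 4 − 4 = 0.

0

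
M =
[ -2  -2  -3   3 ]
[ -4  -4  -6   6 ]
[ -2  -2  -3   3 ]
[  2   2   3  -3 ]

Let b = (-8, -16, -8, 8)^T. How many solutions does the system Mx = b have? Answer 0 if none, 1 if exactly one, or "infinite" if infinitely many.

Row reduce the augmented matrix [M | b].
R2 ← R2 − (2)·R1: [0, 0, 0, 0, 0]
R3 ← R3 − R1: [0, 0, 0, 0, 0]
R4 ← R4 + R1: [0, 0, 0, 0, 0]
The echelon form has 1 nonzero rows, and every pivot lies in the first 4 columns, so rank(M) = rank([M|b]) = 1.
The system is consistent.
rank = 1 < 4 unknowns, so there are infinitely many solutions.

infinite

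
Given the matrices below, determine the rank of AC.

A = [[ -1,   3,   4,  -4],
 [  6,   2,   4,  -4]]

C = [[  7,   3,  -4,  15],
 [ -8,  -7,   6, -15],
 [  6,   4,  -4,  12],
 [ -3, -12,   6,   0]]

First compute AC:
[[  5,  40, -18, -12],
 [ 62,  68, -52, 108]]
Now row reduce the product.
R2 ← R2 − (62/5)·R1: [0, -428, 856/5, 1284/5]
2 nonzero rows, so rank(AC) = 2.

2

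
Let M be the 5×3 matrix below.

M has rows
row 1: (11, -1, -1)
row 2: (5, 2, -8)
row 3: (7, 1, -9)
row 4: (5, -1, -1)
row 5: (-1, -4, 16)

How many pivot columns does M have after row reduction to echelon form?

3

Row reduce to echelon form.
R2 ← R2 − (5/11)·R1: [0, 27/11, -83/11]
R3 ← R3 − (7/11)·R1: [0, 18/11, -92/11]
R4 ← R4 − (5/11)·R1: [0, -6/11, -6/11]
R5 ← R5 + (1/11)·R1: [0, -45/11, 175/11]
R3 ← R3 − (2/3)·R2: [0, 0, -10/3]
R4 ← R4 + (2/9)·R2: [0, 0, -20/9]
R5 ← R5 + (5/3)·R2: [0, 0, 10/3]
R4 ← R4 − (2/3)·R3: [0, 0, 0]
R5 ← R5 + R3: [0, 0, 0]
Echelon form has 3 nonzero rows, so rank(M) = 3.
Each nonzero row contributes one pivot column: 3 pivot columns.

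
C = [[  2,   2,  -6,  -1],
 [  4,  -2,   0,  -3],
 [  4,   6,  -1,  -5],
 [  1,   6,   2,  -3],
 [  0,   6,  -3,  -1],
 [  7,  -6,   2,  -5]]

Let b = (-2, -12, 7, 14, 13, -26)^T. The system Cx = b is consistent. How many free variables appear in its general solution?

Row reduce the augmented matrix [C | b].
R2 ← R2 − (2)·R1: [0, -6, 12, -1, -8]
R3 ← R3 − (2)·R1: [0, 2, 11, -3, 11]
R4 ← R4 − (1/2)·R1: [0, 5, 5, -5/2, 15]
R6 ← R6 − (7/2)·R1: [0, -13, 23, -3/2, -19]
R3 ← R3 + (1/3)·R2: [0, 0, 15, -10/3, 25/3]
R4 ← R4 + (5/6)·R2: [0, 0, 15, -10/3, 25/3]
R5 ← R5 + R2: [0, 0, 9, -2, 5]
R6 ← R6 − (13/6)·R2: [0, 0, -3, 2/3, -5/3]
R4 ← R4 − R3: [0, 0, 0, 0, 0]
R5 ← R5 − (3/5)·R3: [0, 0, 0, 0, 0]
R6 ← R6 + (1/5)·R3: [0, 0, 0, 0, 0]
The echelon form has 3 nonzero rows, and every pivot lies in the first 4 columns, so rank(C) = rank([C|b]) = 3.
The system is consistent.
Free variables = (unknowns) − (rank) = 4 − 3 = 1.

1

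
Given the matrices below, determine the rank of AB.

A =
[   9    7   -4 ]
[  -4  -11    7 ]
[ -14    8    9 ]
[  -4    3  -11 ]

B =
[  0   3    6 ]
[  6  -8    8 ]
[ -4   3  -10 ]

First compute AB:
[[ 58, -41, 150],
 [-94,  97, -182],
 [ 12, -79, -110],
 [ 62, -69, 110]]
Now row reduce the product.
R2 ← R2 + (47/29)·R1: [0, 886/29, 1772/29]
R3 ← R3 − (6/29)·R1: [0, -2045/29, -4090/29]
R4 ← R4 − (31/29)·R1: [0, -730/29, -1460/29]
R3 ← R3 + (2045/886)·R2: [0, 0, 0]
R4 ← R4 + (365/443)·R2: [0, 0, 0]
2 nonzero rows, so rank(AB) = 2.

2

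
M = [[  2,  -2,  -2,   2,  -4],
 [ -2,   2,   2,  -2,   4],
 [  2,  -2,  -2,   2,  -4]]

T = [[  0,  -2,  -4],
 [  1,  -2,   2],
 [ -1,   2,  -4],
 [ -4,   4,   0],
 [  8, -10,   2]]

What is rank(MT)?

First compute MT:
[[-40,  44, -12],
 [ 40, -44,  12],
 [-40,  44, -12]]
Now row reduce the product.
R2 ← R2 + R1: [0, 0, 0]
R3 ← R3 − R1: [0, 0, 0]
1 nonzero row, so rank(MT) = 1.

1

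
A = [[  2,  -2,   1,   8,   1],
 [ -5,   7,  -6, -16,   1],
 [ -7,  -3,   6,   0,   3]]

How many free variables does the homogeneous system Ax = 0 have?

2

Row reduce to echelon form.
R2 ← R2 + (5/2)·R1: [0, 2, -7/2, 4, 7/2]
R3 ← R3 + (7/2)·R1: [0, -10, 19/2, 28, 13/2]
R3 ← R3 + (5)·R2: [0, 0, -8, 48, 24]
3 nonzero rows, so rank(A) = 3.
A has 5 columns; by rank–nullity, nullity = 5 − 3 = 2.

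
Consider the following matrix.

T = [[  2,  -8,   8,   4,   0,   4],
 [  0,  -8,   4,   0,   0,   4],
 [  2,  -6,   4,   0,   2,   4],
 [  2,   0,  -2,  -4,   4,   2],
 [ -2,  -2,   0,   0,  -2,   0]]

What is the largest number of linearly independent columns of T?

3

Row reduce to echelon form.
R3 ← R3 − R1: [0, 2, -4, -4, 2, 0]
R4 ← R4 − R1: [0, 8, -10, -8, 4, -2]
R5 ← R5 + R1: [0, -10, 8, 4, -2, 4]
R3 ← R3 + (1/4)·R2: [0, 0, -3, -4, 2, 1]
R4 ← R4 + R2: [0, 0, -6, -8, 4, 2]
R5 ← R5 − (5/4)·R2: [0, 0, 3, 4, -2, -1]
R4 ← R4 − (2)·R3: [0, 0, 0, 0, 0, 0]
R5 ← R5 + R3: [0, 0, 0, 0, 0, 0]
Echelon form has 3 nonzero rows, so rank(T) = 3.
The rank gives the maximum number of linearly independent columns: 3.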